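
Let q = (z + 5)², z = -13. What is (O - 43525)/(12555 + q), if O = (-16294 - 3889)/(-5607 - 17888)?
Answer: -1022599692/296483405 ≈ -3.4491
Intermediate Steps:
O = 20183/23495 (O = -20183/(-23495) = -20183*(-1/23495) = 20183/23495 ≈ 0.85903)
q = 64 (q = (-13 + 5)² = (-8)² = 64)
(O - 43525)/(12555 + q) = (20183/23495 - 43525)/(12555 + 64) = -1022599692/23495/12619 = -1022599692/23495*1/12619 = -1022599692/296483405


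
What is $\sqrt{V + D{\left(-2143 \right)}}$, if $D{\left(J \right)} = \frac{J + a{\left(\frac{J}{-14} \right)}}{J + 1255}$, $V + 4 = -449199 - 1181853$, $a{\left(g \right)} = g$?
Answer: $\frac{i \sqrt{15755431278741}}{3108} \approx 1277.1 i$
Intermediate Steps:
$V = -1631056$ ($V = -4 - 1631052 = -1631056$)
$D{\left(J \right)} = \frac{13 J}{14 \left(1255 + J\right)}$ ($D{\left(J \right)} = \frac{J + \frac{J}{-14}}{J + 1255} = \frac{J + J \left(- \frac{1}{14}\right)}{1255 + J} = \frac{J - \frac{J}{14}}{1255 + J} = \frac{\frac{13}{14} J}{1255 + J} = \frac{13 J}{14 \left(1255 + J\right)}$)
$\sqrt{V + D{\left(-2143 \right)}} = \sqrt{-1631056 + \frac{13}{14} \left(-2143\right) \frac{1}{1255 - 2143}} = \sqrt{-1631056 + \frac{13}{14} \left(-2143\right) \frac{1}{-888}} = \sqrt{-1631056 + \frac{13}{14} \left(-2143\right) \left(- \frac{1}{888}\right)} = \sqrt{-1631056 + \frac{27859}{12432}} = \sqrt{- \frac{20277260333}{12432}} = \frac{i \sqrt{15755431278741}}{3108}$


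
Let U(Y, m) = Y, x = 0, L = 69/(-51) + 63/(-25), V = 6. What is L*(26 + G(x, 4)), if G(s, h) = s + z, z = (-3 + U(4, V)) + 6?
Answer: -54318/425 ≈ -127.81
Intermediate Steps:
L = -1646/425 (L = 69*(-1/51) + 63*(-1/25) = -23/17 - 63/25 = -1646/425 ≈ -3.8729)
z = 7 (z = (-3 + 4) + 6 = 1 + 6 = 7)
G(s, h) = 7 + s (G(s, h) = s + 7 = 7 + s)
L*(26 + G(x, 4)) = -1646*(26 + (7 + 0))/425 = -1646*(26 + 7)/425 = -1646/425*33 = -54318/425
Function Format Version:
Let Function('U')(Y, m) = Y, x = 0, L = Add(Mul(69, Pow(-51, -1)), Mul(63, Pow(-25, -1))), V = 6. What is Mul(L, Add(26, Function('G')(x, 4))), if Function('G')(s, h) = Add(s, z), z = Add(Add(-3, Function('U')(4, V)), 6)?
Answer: Rational(-54318, 425) ≈ -127.81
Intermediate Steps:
L = Rational(-1646, 425) (L = Add(Mul(69, Rational(-1, 51)), Mul(63, Rational(-1, 25))) = Add(Rational(-23, 17), Rational(-63, 25)) = Rational(-1646, 425) ≈ -3.8729)
z = 7 (z = Add(Add(-3, 4), 6) = Add(1, 6) = 7)
Function('G')(s, h) = Add(7, s) (Function('G')(s, h) = Add(s, 7) = Add(7, s))
Mul(L, Add(26, Function('G')(x, 4))) = Mul(Rational(-1646, 425), Add(26, Add(7, 0))) = Mul(Rational(-1646, 425), Add(26, 7)) = Mul(Rational(-1646, 425), 33) = Rational(-54318, 425)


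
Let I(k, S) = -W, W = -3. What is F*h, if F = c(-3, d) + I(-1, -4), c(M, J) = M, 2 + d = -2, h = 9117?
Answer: 0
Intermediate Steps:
d = -4 (d = -2 - 2 = -4)
I(k, S) = 3 (I(k, S) = -1*(-3) = 3)
F = 0 (F = -3 + 3 = 0)
F*h = 0*9117 = 0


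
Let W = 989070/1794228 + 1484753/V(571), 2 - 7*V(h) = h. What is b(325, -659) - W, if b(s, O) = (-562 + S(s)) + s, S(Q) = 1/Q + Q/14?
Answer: 3493846606486227/193548607525 ≈ 18052.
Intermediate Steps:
S(Q) = 1/Q + Q/14 (S(Q) = 1/Q + Q*(1/14) = 1/Q + Q/14)
V(h) = 2/7 - h/7
b(s, O) = -562 + 1/s + 15*s/14 (b(s, O) = (-562 + (1/s + s/14)) + s = (-562 + 1/s + s/14) + s = -562 + 1/s + 15*s/14)
W = -3107889176493/170152622 (W = 989070/1794228 + 1484753/(2/7 - 1/7*571) = 989070*(1/1794228) + 1484753/(2/7 - 571/7) = 164845/299038 + 1484753/(-569/7) = 164845/299038 + 1484753*(-7/569) = 164845/299038 - 10393271/569 = -3107889176493/170152622 ≈ -18265.)
b(325, -659) - W = (-562 + 1/325 + (15/14)*325) - 1*(-3107889176493/170152622) = (-562 + 1/325 + 4875/14) + 3107889176493/170152622 = -972711/4550 + 3107889176493/170152622 = 3493846606486227/193548607525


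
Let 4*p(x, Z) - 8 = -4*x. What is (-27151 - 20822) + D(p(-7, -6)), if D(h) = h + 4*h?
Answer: -47928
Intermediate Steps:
p(x, Z) = 2 - x (p(x, Z) = 2 + (-4*x)/4 = 2 - x)
D(h) = 5*h
(-27151 - 20822) + D(p(-7, -6)) = (-27151 - 20822) + 5*(2 - 1*(-7)) = -47973 + 5*(2 + 7) = -47973 + 5*9 = -47973 + 45 = -47928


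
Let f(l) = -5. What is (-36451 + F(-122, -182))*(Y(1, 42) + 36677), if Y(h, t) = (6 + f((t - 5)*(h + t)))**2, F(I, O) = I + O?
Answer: -1348099890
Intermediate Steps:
Y(h, t) = 1 (Y(h, t) = (6 - 5)**2 = 1**2 = 1)
(-36451 + F(-122, -182))*(Y(1, 42) + 36677) = (-36451 + (-122 - 182))*(1 + 36677) = (-36451 - 304)*36678 = -36755*36678 = -1348099890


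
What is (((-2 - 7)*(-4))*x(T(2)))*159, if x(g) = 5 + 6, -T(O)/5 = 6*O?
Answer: 62964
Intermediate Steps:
T(O) = -30*O
x(g) = 11
(((-2 - 7)*(-4))*x(T(2)))*159 = (((-2 - 7)*(-4))*11)*159 = (-9*(-4)*11)*159 = (36*11)*159 = 396*159 = 62964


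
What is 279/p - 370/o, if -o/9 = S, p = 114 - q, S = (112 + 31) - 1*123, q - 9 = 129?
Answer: -689/72 ≈ -9.5694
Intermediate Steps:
q = 138 (q = 9 + 129 = 138)
S = 20 (S = 143 - 123 = 20)
p = -24 (p = 114 - 1*138 = 114 - 138 = -24)
o = -180 (o = -9*20 = -180)
279/p - 370/o = 279/(-24) - 370/(-180) = 279*(-1/24) - 370*(-1/180) = -93/8 + 37/18 = -689/72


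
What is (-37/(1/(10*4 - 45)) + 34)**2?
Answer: 47961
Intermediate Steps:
(-37/(1/(10*4 - 45)) + 34)**2 = (-37/(1/(40 - 45)) + 34)**2 = (-37/(1/(-5)) + 34)**2 = (-37/(-1/5) + 34)**2 = (-37*(-5) + 34)**2 = (185 + 34)**2 = 219**2 = 47961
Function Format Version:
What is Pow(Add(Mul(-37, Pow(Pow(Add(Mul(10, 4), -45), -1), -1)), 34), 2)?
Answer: 47961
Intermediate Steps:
Pow(Add(Mul(-37, Pow(Pow(Add(Mul(10, 4), -45), -1), -1)), 34), 2) = Pow(Add(Mul(-37, Pow(Pow(Add(40, -45), -1), -1)), 34), 2) = Pow(Add(Mul(-37, Pow(Pow(-5, -1), -1)), 34), 2) = Pow(Add(Mul(-37, Pow(Rational(-1, 5), -1)), 34), 2) = Pow(Add(Mul(-37, -5), 34), 2) = Pow(Add(185, 34), 2) = Pow(219, 2) = 47961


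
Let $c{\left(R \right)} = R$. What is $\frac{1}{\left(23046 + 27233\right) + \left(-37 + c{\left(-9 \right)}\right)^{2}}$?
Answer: $\frac{1}{52395} \approx 1.9086 \cdot 10^{-5}$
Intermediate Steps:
$\frac{1}{\left(23046 + 27233\right) + \left(-37 + c{\left(-9 \right)}\right)^{2}} = \frac{1}{\left(23046 + 27233\right) + \left(-37 - 9\right)^{2}} = \frac{1}{50279 + \left(-46\right)^{2}} = \frac{1}{50279 + 2116} = \frac{1}{52395}$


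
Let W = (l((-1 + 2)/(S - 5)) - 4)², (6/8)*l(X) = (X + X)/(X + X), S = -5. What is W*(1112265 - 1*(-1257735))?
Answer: 50560000/3 ≈ 1.6853e+7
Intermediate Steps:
l(X) = 4/3 (l(X) = 4*((X + X)/(X + X))/3 = 4*((2*X)/((2*X)))/3 = 4*((2*X)*(1/(2*X)))/3 = (4/3)*1 = 4/3)
W = 64/9 (W = (4/3 - 4)² = (-8/3)² = 64/9 ≈ 7.1111)
W*(1112265 - 1*(-1257735)) = 64*(1112265 - 1*(-1257735))/9 = 64*(1112265 + 1257735)/9 = (64/9)*2370000 = 50560000/3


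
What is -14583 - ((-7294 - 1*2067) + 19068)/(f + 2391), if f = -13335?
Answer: -159586645/10944 ≈ -14582.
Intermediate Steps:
-14583 - ((-7294 - 1*2067) + 19068)/(f + 2391) = -14583 - ((-7294 - 1*2067) + 19068)/(-13335 + 2391) = -14583 - ((-7294 - 2067) + 19068)/(-10944) = -14583 - (-9361 + 19068)*(-1)/10944 = -14583 - 9707*(-1)/10944 = -14583 - 1*(-9707/10944) = -14583 + 9707/10944 = -159586645/10944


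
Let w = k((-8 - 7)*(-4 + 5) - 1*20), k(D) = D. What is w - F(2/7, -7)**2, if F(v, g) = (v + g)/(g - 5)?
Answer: -249169/7056 ≈ -35.313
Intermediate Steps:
F(v, g) = (g + v)/(-5 + g)
w = -35 (w = (-8 - 7)*(-4 + 5) - 1*20 = -15*1 - 20 = -15 - 20 = -35)
w - F(2/7, -7)**2 = -35 - ((-7 + 2/7)/(-5 - 7))**2 = -35 - ((-7 + 2*(1/7))/(-12))**2 = -35 - (-(-7 + 2/7)/12)**2 = -35 - (-1/12*(-47/7))**2 = -35 - (47/84)**2 = -35 - 1*2209/7056 = -35 - 2209/7056 = -249169/7056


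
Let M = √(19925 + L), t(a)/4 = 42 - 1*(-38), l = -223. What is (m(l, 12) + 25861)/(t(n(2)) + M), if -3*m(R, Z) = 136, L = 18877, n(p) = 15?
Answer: 12391520/95397 - 77447*√38802/190794 ≈ 49.935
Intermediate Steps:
m(R, Z) = -136/3 (m(R, Z) = -⅓*136 = -136/3)
t(a) = 320 (t(a) = 4*(42 - 1*(-38)) = 4*(42 + 38) = 4*80 = 320)
M = √38802 (M = √(19925 + 18877) = √38802 ≈ 196.98)
(m(l, 12) + 25861)/(t(n(2)) + M) = (-136/3 + 25861)/(320 + √38802) = 77447/(3*(320 + √38802))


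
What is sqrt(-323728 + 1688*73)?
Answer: 2*I*sqrt(50126) ≈ 447.78*I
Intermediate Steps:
sqrt(-323728 + 1688*73) = sqrt(-323728 + 123224) = sqrt(-200504) = 2*I*sqrt(50126)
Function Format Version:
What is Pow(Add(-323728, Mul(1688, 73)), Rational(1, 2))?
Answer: Mul(2, I, Pow(50126, Rational(1, 2))) ≈ Mul(447.78, I)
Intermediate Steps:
Pow(Add(-323728, Mul(1688, 73)), Rational(1, 2)) = Pow(Add(-323728, 123224), Rational(1, 2)) = Pow(-200504, Rational(1, 2)) = Mul(2, I, Pow(50126, Rational(1, 2)))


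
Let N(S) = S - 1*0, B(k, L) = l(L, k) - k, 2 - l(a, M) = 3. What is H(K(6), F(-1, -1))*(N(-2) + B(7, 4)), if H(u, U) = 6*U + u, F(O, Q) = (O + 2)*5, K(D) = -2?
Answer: -280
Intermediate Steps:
l(a, M) = -1 (l(a, M) = 2 - 1*3 = 2 - 3 = -1)
F(O, Q) = 10 + 5*O (F(O, Q) = (2 + O)*5 = 10 + 5*O)
B(k, L) = -1 - k
H(u, U) = u + 6*U
N(S) = S (N(S) = S + 0 = S)
H(K(6), F(-1, -1))*(N(-2) + B(7, 4)) = (-2 + 6*(10 + 5*(-1)))*(-2 + (-1 - 1*7)) = (-2 + 6*(10 - 5))*(-2 + (-1 - 7)) = (-2 + 6*5)*(-2 - 8) = (-2 + 30)*(-10) = 28*(-10) = -280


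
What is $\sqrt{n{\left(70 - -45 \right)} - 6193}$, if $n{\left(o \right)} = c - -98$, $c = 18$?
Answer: $i \sqrt{6077} \approx 77.955 i$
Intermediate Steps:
$n{\left(o \right)} = 116$ ($n{\left(o \right)} = 18 - -98 = 18 + 98 = 116$)
$\sqrt{n{\left(70 - -45 \right)} - 6193} = \sqrt{116 - 6193} = \sqrt{-6077} = i \sqrt{6077}$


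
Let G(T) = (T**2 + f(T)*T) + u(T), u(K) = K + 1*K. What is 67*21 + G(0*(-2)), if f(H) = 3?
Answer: 1407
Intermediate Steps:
u(K) = 2*K (u(K) = K + K = 2*K)
G(T) = T**2 + 5*T (G(T) = (T**2 + 3*T) + 2*T = T**2 + 5*T)
67*21 + G(0*(-2)) = 67*21 + (0*(-2))*(5 + 0*(-2)) = 1407 + 0*(5 + 0) = 1407 + 0*5 = 1407 + 0 = 1407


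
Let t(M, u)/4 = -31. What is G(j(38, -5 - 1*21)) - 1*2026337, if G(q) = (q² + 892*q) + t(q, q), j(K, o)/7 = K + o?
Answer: -1944477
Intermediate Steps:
t(M, u) = -124 (t(M, u) = 4*(-31) = -124)
j(K, o) = 7*K + 7*o (j(K, o) = 7*(K + o) = 7*K + 7*o)
G(q) = -124 + q² + 892*q (G(q) = (q² + 892*q) - 124 = -124 + q² + 892*q)
G(j(38, -5 - 1*21)) - 1*2026337 = (-124 + (7*38 + 7*(-5 - 1*21))² + 892*(7*38 + 7*(-5 - 1*21))) - 1*2026337 = (-124 + (266 + 7*(-5 - 21))² + 892*(266 + 7*(-5 - 21))) - 2026337 = (-124 + (266 + 7*(-26))² + 892*(266 + 7*(-26))) - 2026337 = (-124 + (266 - 182)² + 892*(266 - 182)) - 2026337 = (-124 + 84² + 892*84) - 2026337 = (-124 + 7056 + 74928) - 2026337 = 81860 - 2026337 = -1944477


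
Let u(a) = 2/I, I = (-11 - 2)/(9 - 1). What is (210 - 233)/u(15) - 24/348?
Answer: 8639/464 ≈ 18.619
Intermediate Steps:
I = -13/8 ≈ -1.6250
u(a) = -16/13 (u(a) = 2/(-13/8) = 2*(-8/13) = -16/13)
(210 - 233)/u(15) - 24/348 = (210 - 233)/(-16/13) - 24/348 = -23*(-13/16) - 24*1/348 = 299/16 - 2/29 = 8639/464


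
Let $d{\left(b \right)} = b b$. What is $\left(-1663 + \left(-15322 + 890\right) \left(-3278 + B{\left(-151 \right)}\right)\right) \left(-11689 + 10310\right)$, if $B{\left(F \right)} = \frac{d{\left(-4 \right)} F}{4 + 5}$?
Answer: $- \frac{635202714811}{9} \approx -7.0578 \cdot 10^{10}$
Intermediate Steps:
$d{\left(b \right)} = b^{2}$
$B{\left(F \right)} = \frac{16 F}{9}$ ($B{\left(F \right)} = \frac{\left(-4\right)^{2} F}{4 + 5} = \frac{16 F}{9}$)
$\left(-1663 + \left(-15322 + 890\right) \left(-3278 + B{\left(-151 \right)}\right)\right) \left(-11689 + 10310\right) = \left(-1663 + \left(-15322 + 890\right) \left(-3278 + \frac{16}{9} \left(-151\right)\right)\right) \left(-11689 + 10310\right) = \left(-1663 - 14432 \left(-3278 - \frac{2416}{9}\right)\right) \left(-1379\right) = \left(-1663 - - \frac{460640576}{9}\right) \left(-1379\right) = \left(-1663 + \frac{460640576}{9}\right) \left(-1379\right) = \frac{460625609}{9} \left(-1379\right) = - \frac{635202714811}{9}$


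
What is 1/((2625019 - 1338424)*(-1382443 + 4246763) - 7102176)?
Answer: 1/3685212688224 ≈ 2.7135e-13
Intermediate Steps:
1/((2625019 - 1338424)*(-1382443 + 4246763) - 7102176) = 1/(1286595*2864320 - 7102176) = 1/(3685219790400 - 7102176) = 1/3685212688224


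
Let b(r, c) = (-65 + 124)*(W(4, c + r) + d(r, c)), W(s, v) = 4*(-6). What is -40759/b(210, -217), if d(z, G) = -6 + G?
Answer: 40759/14573 ≈ 2.7969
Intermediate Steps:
W(s, v) = -24
b(r, c) = -1770 + 59*c (b(r, c) = (-65 + 124)*(-24 + (-6 + c)) = 59*(-30 + c) = -1770 + 59*c)
-40759/b(210, -217) = -40759/(-1770 + 59*(-217)) = -40759/(-1770 - 12803) = -40759/(-14573) = -40759*(-1/14573) = 40759/14573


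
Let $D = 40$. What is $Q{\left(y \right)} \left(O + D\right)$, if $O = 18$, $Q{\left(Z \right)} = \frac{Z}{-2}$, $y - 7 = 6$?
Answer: $-377$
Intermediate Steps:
$y = 13$ ($y = 7 + 6 = 13$)
$Q{\left(Z \right)} = - \frac{Z}{2}$ ($Q{\left(Z \right)} = Z \left(- \frac{1}{2}\right) = - \frac{Z}{2}$)
$Q{\left(y \right)} \left(O + D\right) = \left(- \frac{1}{2}\right) 13 \left(18 + 40\right) = \left(- \frac{13}{2}\right) 58 = -377$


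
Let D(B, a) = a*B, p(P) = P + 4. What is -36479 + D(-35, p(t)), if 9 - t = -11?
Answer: -37319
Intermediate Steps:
t = 20 (t = 9 - 1*(-11) = 9 + 11 = 20)
p(P) = 4 + P
D(B, a) = B*a
-36479 + D(-35, p(t)) = -36479 - 35*(4 + 20) = -36479 - 35*24 = -36479 - 840 = -37319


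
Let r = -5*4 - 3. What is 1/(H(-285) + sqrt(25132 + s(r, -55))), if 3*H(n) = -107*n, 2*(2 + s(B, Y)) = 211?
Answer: 20330/206603979 - sqrt(100942)/206603979 ≈ 9.6863e-5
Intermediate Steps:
r = -23 (r = -20 - 3 = -23)
s(B, Y) = 207/2 (s(B, Y) = -2 + (1/2)*211 = -2 + 211/2 = 207/2)
H(n) = -107*n/3 (H(n) = (-107*n)/3 = -107*n/3)
1/(H(-285) + sqrt(25132 + s(r, -55))) = 1/(-107/3*(-285) + sqrt(25132 + 207/2)) = 1/(10165 + sqrt(50471/2)) = 1/(10165 + sqrt(100942)/2)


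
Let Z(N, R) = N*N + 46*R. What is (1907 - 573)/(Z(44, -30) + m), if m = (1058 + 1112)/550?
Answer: 3190/1339 ≈ 2.3824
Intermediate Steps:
Z(N, R) = N**2 + 46*R
m = 217/55 (m = 2170*(1/550) = 217/55 ≈ 3.9455)
(1907 - 573)/(Z(44, -30) + m) = (1907 - 573)/((44**2 + 46*(-30)) + 217/55) = 1334/((1936 - 1380) + 217/55) = 1334/(556 + 217/55) = 1334/(30797/55) = 1334*(55/30797) = 3190/1339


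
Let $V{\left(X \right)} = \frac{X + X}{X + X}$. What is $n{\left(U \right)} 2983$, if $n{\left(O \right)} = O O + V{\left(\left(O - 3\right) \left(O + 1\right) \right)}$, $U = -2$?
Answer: $14915$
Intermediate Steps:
$V{\left(X \right)} = 1$ ($V{\left(X \right)} = \frac{2 X}{2 X} = 2 X \frac{1}{2 X} = 1$)
$n{\left(O \right)} = 1 + O^{2}$ ($n{\left(O \right)} = O O + 1 = O^{2} + 1 = 1 + O^{2}$)
$n{\left(U \right)} 2983 = \left(1 + \left(-2\right)^{2}\right) 2983 = \left(1 + 4\right) 2983 = 5 \cdot 2983 = 14915$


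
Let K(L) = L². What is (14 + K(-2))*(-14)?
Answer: -252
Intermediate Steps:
(14 + K(-2))*(-14) = (14 + (-2)²)*(-14) = (14 + 4)*(-14) = 18*(-14) = -252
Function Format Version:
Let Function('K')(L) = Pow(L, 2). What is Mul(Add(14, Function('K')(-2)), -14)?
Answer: -252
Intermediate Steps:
Mul(Add(14, Function('K')(-2)), -14) = Mul(Add(14, Pow(-2, 2)), -14) = Mul(Add(14, 4), -14) = Mul(18, -14) = -252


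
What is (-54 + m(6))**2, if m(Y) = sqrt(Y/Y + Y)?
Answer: (54 - sqrt(7))**2 ≈ 2637.3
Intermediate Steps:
m(Y) = sqrt(1 + Y)
(-54 + m(6))**2 = (-54 + sqrt(1 + 6))**2 = (-54 + sqrt(7))**2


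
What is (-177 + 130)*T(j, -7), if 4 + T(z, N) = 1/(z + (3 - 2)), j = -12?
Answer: 2115/11 ≈ 192.27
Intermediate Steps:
T(z, N) = -4 + 1/(1 + z) (T(z, N) = -4 + 1/(z + (3 - 2)) = -4 + 1/(z + 1) = -4 + 1/(1 + z))
(-177 + 130)*T(j, -7) = (-177 + 130)*((-3 - 4*(-12))/(1 - 12)) = -47*(-3 + 48)/(-11) = -(-47)*45/11 = -47*(-45/11) = 2115/11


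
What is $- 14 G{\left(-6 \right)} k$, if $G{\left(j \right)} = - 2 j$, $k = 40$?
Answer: $-6720$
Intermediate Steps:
$- 14 G{\left(-6 \right)} k = - 14 \left(\left(-2\right) \left(-6\right)\right) 40 = \left(-14\right) 12 \cdot 40 = \left(-168\right) 40 = -6720$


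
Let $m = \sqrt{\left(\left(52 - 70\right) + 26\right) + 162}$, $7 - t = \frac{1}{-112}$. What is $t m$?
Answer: $\frac{785 \sqrt{170}}{112} \approx 91.385$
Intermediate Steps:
$t = \frac{785}{112}$ ($t = 7 - \frac{1}{-112} = 7 - - \frac{1}{112} = 7 + \frac{1}{112} = \frac{785}{112} \approx 7.0089$)
$m = \sqrt{170}$ ($m = \sqrt{\left(-18 + 26\right) + 162} = \sqrt{8 + 162} = \sqrt{170} \approx 13.038$)
$t m = \frac{785 \sqrt{170}}{112}$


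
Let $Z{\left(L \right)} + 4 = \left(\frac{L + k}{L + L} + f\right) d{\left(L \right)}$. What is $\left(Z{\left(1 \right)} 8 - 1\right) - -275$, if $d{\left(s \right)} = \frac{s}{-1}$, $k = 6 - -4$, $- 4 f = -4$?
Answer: $190$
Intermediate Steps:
$f = 1$ ($f = \left(- \frac{1}{4}\right) \left(-4\right) = 1$)
$k = 10$ ($k = 6 + 4 = 10$)
$d{\left(s \right)} = - s$ ($d{\left(s \right)} = s \left(-1\right) = - s$)
$Z{\left(L \right)} = -4 - L \left(1 + \frac{10 + L}{2 L}\right)$ ($Z{\left(L \right)} = -4 + \left(\frac{L + 10}{L + L} + 1\right) \left(- L\right) = -4 + \left(\frac{10 + L}{2 L} + 1\right) \left(- L\right) = -4 + \left(1 + \frac{10 + L}{2 L}\right) \left(- L\right) = -4 - L \left(1 + \frac{10 + L}{2 L}\right)$)
$\left(Z{\left(1 \right)} 8 - 1\right) - -275 = \left(\left(-9 - \frac{3}{2}\right) 8 - 1\right) - -275 = \left(\left(-9 - \frac{3}{2}\right) 8 - 1\right) + 275 = \left(\left(- \frac{21}{2}\right) 8 - 1\right) + 275 = \left(-84 - 1\right) + 275 = -85 + 275 = 190$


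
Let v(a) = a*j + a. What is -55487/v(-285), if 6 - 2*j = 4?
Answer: 55487/570 ≈ 97.346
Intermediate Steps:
j = 1 (j = 3 - 1/2*4 = 3 - 2 = 1)
v(a) = 2*a (v(a) = a*1 + a = a + a = 2*a)
-55487/v(-285) = -55487/(2*(-285)) = -55487/(-570) = -55487*(-1/570) = 55487/570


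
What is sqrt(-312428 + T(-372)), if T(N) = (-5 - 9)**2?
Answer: 2*I*sqrt(78058) ≈ 558.78*I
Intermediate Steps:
T(N) = 196 (T(N) = (-14)**2 = 196)
sqrt(-312428 + T(-372)) = sqrt(-312428 + 196) = sqrt(-312232) = 2*I*sqrt(78058)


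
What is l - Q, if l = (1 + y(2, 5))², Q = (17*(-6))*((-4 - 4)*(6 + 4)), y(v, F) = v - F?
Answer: -8156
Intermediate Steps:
Q = 8160 (Q = -(-816)*10 = -102*(-80) = 8160)
l = 4 (l = (1 + (2 - 1*5))² = (1 + (2 - 5))² = (1 - 3)² = (-2)² = 4)
l - Q = 4 - 1*8160 = 4 - 8160 = -8156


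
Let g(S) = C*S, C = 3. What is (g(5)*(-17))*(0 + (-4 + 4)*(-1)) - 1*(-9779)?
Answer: 9779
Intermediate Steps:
g(S) = 3*S
(g(5)*(-17))*(0 + (-4 + 4)*(-1)) - 1*(-9779) = ((3*5)*(-17))*(0 + (-4 + 4)*(-1)) - 1*(-9779) = (15*(-17))*(0 + 0*(-1)) + 9779 = -255*(0 + 0) + 9779 = -255*0 + 9779 = 0 + 9779 = 9779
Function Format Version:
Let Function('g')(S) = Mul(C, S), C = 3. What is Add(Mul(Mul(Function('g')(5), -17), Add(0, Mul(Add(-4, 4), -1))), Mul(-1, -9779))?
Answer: 9779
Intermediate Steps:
Function('g')(S) = Mul(3, S)
Add(Mul(Mul(Function('g')(5), -17), Add(0, Mul(Add(-4, 4), -1))), Mul(-1, -9779)) = Add(Mul(Mul(Mul(3, 5), -17), Add(0, Mul(Add(-4, 4), -1))), Mul(-1, -9779)) = Add(Mul(Mul(15, -17), Add(0, Mul(0, -1))), 9779) = Add(Mul(-255, Add(0, 0)), 9779) = Add(Mul(-255, 0), 9779) = Add(0, 9779) = 9779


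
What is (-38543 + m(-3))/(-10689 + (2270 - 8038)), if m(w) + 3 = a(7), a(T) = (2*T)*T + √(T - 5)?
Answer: 38448/16457 - √2/16457 ≈ 2.3362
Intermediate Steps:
a(T) = √(-5 + T) + 2*T² (a(T) = 2*T² + √(-5 + T) = √(-5 + T) + 2*T²)
m(w) = 95 + √2 (m(w) = -3 + (√(-5 + 7) + 2*7²) = -3 + (√2 + 2*49) = -3 + (√2 + 98) = -3 + (98 + √2) = 95 + √2)
(-38543 + m(-3))/(-10689 + (2270 - 8038)) = (-38543 + (95 + √2))/(-10689 + (2270 - 8038)) = (-38448 + √2)/(-10689 - 5768) = (-38448 + √2)/(-16457) = (-38448 + √2)*(-1/16457) = 38448/16457 - √2/16457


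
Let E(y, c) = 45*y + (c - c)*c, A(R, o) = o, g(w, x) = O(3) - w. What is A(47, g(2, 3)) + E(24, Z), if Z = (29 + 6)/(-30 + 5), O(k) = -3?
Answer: 1075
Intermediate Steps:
g(w, x) = -3 - w
Z = -7/5 (Z = 35/(-25) = 35*(-1/25) = -7/5 ≈ -1.4000)
E(y, c) = 45*y (E(y, c) = 45*y + 0*c = 45*y + 0 = 45*y)
A(47, g(2, 3)) + E(24, Z) = (-3 - 1*2) + 45*24 = (-3 - 2) + 1080 = -5 + 1080 = 1075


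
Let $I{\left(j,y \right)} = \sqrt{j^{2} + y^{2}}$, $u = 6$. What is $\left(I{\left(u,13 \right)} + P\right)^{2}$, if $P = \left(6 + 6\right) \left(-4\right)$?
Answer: $\left(48 - \sqrt{205}\right)^{2} \approx 1134.5$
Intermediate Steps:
$P = -48$ ($P = 12 \left(-4\right) = -48$)
$\left(I{\left(u,13 \right)} + P\right)^{2} = \left(\sqrt{6^{2} + 13^{2}} - 48\right)^{2} = \left(\sqrt{36 + 169} - 48\right)^{2} = \left(\sqrt{205} - 48\right)^{2} = \left(-48 + \sqrt{205}\right)^{2}$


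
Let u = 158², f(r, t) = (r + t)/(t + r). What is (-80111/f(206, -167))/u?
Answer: -80111/24964 ≈ -3.2091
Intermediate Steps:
f(r, t) = 1 (f(r, t) = (r + t)/(r + t) = 1)
u = 24964
(-80111/f(206, -167))/u = -80111/1/24964 = -80111*1*(1/24964) = -80111*1/24964 = -80111/24964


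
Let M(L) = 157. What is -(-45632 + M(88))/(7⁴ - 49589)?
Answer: -45475/47188 ≈ -0.96370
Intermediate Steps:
-(-45632 + M(88))/(7⁴ - 49589) = -(-45632 + 157)/(7⁴ - 49589) = -(-45475)/(2401 - 49589) = -(-45475)/(-47188) = -(-45475)*(-1)/47188 = -1*45475/47188 = -45475/47188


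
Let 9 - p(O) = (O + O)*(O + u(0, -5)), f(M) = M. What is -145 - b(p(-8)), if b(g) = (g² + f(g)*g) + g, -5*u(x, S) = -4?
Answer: -564892/25 ≈ -22596.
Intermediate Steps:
u(x, S) = ⅘ (u(x, S) = -⅕*(-4) = ⅘)
p(O) = 9 - 2*O*(⅘ + O) (p(O) = 9 - (O + O)*(O + ⅘) = 9 - 2*O*(⅘ + O))
b(g) = g + 2*g² (b(g) = (g² + g*g) + g = (g² + g²) + g = 2*g² + g = g + 2*g²)
-145 - b(p(-8)) = -145 - (9 - 2*(-8)² - 8/5*(-8))*(1 + 2*(9 - 2*(-8)² - 8/5*(-8))) = -145 - (9 - 2*64 + 64/5)*(1 + 2*(9 - 2*64 + 64/5)) = -145 - (9 - 128 + 64/5)*(1 + 2*(9 - 128 + 64/5)) = -145 - (-531)*(1 + 2*(-531/5))/5 = -145 - (-531)*(1 - 1062/5)/5 = -145 - (-531)*(-1057)/(5*5) = -145 - 1*561267/25 = -145 - 561267/25 = -564892/25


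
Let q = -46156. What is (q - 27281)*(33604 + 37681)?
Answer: -5234956545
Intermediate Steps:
(q - 27281)*(33604 + 37681) = (-46156 - 27281)*(33604 + 37681) = -73437*71285 = -5234956545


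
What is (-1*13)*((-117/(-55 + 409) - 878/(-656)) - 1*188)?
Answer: 47042723/19352 ≈ 2430.9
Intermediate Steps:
(-1*13)*((-117/(-55 + 409) - 878/(-656)) - 1*188) = -13*((-117/354 - 878*(-1/656)) - 188) = -13*((-117*1/354 + 439/328) - 188) = -13*((-39/118 + 439/328) - 188) = -13*(19505/19352 - 188) = -13*(-3618671/19352) = 47042723/19352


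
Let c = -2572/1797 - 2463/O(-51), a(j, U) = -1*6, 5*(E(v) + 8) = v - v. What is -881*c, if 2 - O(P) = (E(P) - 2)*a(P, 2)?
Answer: -3767891635/104226 ≈ -36151.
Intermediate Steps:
E(v) = -8 (E(v) = -8 + (v - v)/5 = -8 + (1/5)*0 = -8 + 0 = -8)
a(j, U) = -6
O(P) = -58 (O(P) = 2 - (-8 - 2)*(-6) = 2 - (-10)*(-6) = 2 - 1*60 = 2 - 60 = -58)
c = 4276835/104226 (c = -2572/1797 - 2463/(-58) = -2572*1/1797 - 2463*(-1/58) = -2572/1797 + 2463/58 = 4276835/104226 ≈ 41.034)
-881*c = -881*4276835/104226 = -3767891635/104226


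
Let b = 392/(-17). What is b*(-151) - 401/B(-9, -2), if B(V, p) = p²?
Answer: 229951/68 ≈ 3381.6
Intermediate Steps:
b = -392/17 (b = 392*(-1/17) = -392/17 ≈ -23.059)
b*(-151) - 401/B(-9, -2) = -392/17*(-151) - 401/((-2)²) = 59192/17 - 401/4 = 229951/68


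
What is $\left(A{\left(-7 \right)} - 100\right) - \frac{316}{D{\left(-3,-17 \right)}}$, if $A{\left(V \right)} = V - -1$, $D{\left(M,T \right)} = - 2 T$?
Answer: $- \frac{1960}{17} \approx -115.29$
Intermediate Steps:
$A{\left(V \right)} = 1 + V$ ($A{\left(V \right)} = V + 1 = 1 + V$)
$\left(A{\left(-7 \right)} - 100\right) - \frac{316}{D{\left(-3,-17 \right)}} = \left(\left(1 - 7\right) - 100\right) - \frac{316}{\left(-2\right) \left(-17\right)} = \left(-6 - 100\right) - \frac{316}{34} = -106 - \frac{158}{17} = - \frac{1960}{17}$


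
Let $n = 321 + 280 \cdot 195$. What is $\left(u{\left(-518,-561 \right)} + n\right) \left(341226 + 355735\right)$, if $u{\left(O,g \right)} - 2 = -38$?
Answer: $38252704485$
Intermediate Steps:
$u{\left(O,g \right)} = -36$ ($u{\left(O,g \right)} = 2 - 38 = -36$)
$n = 54921$ ($n = 321 + 54600 = 54921$)
$\left(u{\left(-518,-561 \right)} + n\right) \left(341226 + 355735\right) = \left(-36 + 54921\right) \left(341226 + 355735\right) = 54885 \cdot 696961 = 38252704485$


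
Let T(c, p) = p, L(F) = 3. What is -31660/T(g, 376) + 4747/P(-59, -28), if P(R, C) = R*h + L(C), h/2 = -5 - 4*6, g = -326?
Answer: -26662657/321950 ≈ -82.816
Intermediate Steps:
h = -58 (h = 2*(-5 - 4*6) = 2*(-5 - 24) = 2*(-29) = -58)
P(R, C) = 3 - 58*R (P(R, C) = R*(-58) + 3 = -58*R + 3 = 3 - 58*R)
-31660/T(g, 376) + 4747/P(-59, -28) = -31660/376 + 4747/(3 - 58*(-59)) = -31660*1/376 + 4747/(3 + 3422) = -7915/94 + 4747/3425 = -26662657/321950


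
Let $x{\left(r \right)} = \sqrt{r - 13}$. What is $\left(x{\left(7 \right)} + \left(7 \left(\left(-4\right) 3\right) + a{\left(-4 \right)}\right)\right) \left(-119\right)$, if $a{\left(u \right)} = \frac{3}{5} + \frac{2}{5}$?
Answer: $9877 - 119 i \sqrt{6} \approx 9877.0 - 291.49 i$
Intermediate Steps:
$a{\left(u \right)} = 1$ ($a{\left(u \right)} = 3 \cdot \frac{1}{5} + 2 \cdot \frac{1}{5} = \frac{3}{5} + \frac{2}{5} = 1$)
$x{\left(r \right)} = \sqrt{-13 + r}$ ($x{\left(r \right)} = \sqrt{r - 13} = \sqrt{-13 + r}$)
$\left(x{\left(7 \right)} + \left(7 \left(\left(-4\right) 3\right) + a{\left(-4 \right)}\right)\right) \left(-119\right) = \left(\sqrt{-13 + 7} + \left(7 \left(\left(-4\right) 3\right) + 1\right)\right) \left(-119\right) = \left(\sqrt{-6} + \left(7 \left(-12\right) + 1\right)\right) \left(-119\right) = \left(i \sqrt{6} + \left(-84 + 1\right)\right) \left(-119\right) = \left(i \sqrt{6} - 83\right) \left(-119\right) = \left(-83 + i \sqrt{6}\right) \left(-119\right) = 9877 - 119 i \sqrt{6}$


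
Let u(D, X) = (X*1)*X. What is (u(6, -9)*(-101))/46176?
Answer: -2727/15392 ≈ -0.17717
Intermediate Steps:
u(D, X) = X² (u(D, X) = X*X = X²)
(u(6, -9)*(-101))/46176 = ((-9)²*(-101))/46176 = (81*(-101))*(1/46176) = -8181*1/46176 = -2727/15392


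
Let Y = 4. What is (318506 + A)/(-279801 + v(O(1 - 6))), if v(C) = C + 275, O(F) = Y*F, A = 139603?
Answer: -152703/93182 ≈ -1.6388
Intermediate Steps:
O(F) = 4*F
v(C) = 275 + C
(318506 + A)/(-279801 + v(O(1 - 6))) = (318506 + 139603)/(-279801 + (275 + 4*(1 - 6))) = 458109/(-279801 + (275 + 4*(-5))) = 458109/(-279801 + (275 - 20)) = 458109/(-279801 + 255) = 458109/(-279546) = 458109*(-1/279546) = -152703/93182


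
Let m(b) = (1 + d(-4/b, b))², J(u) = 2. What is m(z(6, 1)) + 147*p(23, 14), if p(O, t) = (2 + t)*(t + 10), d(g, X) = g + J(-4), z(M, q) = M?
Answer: 508081/9 ≈ 56453.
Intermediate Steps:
d(g, X) = 2 + g (d(g, X) = g + 2 = 2 + g)
p(O, t) = (2 + t)*(10 + t)
m(b) = (3 - 4/b)² (m(b) = (1 + (2 - 4/b))² = (3 - 4/b)²)
m(z(6, 1)) + 147*p(23, 14) = (-4 + 3*6)²/6² + 147*(20 + 14² + 12*14) = (-4 + 18)²/36 + 147*(20 + 196 + 168) = (1/36)*14² + 147*384 = (1/36)*196 + 56448 = 49/9 + 56448 = 508081/9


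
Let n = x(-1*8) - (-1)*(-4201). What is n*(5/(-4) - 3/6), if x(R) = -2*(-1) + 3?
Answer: 7343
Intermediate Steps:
x(R) = 5 (x(R) = 2 + 3 = 5)
n = -4196 (n = 5 - (-1)*(-4201) = 5 - 1*4201 = 5 - 4201 = -4196)
n*(5/(-4) - 3/6) = -4196*(5/(-4) - 3/6) = -4196*(5*(-¼) - 3*⅙) = -4196*(-5/4 - ½) = -4196*(-7/4) = 7343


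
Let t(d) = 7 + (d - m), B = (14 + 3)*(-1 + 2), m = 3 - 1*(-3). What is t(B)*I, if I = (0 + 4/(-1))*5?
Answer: -360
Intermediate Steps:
m = 6 (m = 3 + 3 = 6)
B = 17 (B = 17*1 = 17)
t(d) = 1 + d (t(d) = 7 + (d - 1*6) = 7 + (d - 6) = 7 + (-6 + d) = 1 + d)
I = -20 (I = (0 + 4*(-1))*5 = (0 - 4)*5 = -4*5 = -20)
t(B)*I = (1 + 17)*(-20) = 18*(-20) = -360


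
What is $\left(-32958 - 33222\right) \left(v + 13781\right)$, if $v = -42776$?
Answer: $1918889100$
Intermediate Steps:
$\left(-32958 - 33222\right) \left(v + 13781\right) = \left(-32958 - 33222\right) \left(-42776 + 13781\right) = \left(-66180\right) \left(-28995\right) = 1918889100$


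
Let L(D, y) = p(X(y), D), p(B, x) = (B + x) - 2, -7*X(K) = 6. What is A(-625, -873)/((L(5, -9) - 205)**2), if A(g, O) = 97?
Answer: 4753/2016400 ≈ 0.0023572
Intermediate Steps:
X(K) = -6/7 (X(K) = -1/7*6 = -6/7)
p(B, x) = -2 + B + x
L(D, y) = -20/7 + D (L(D, y) = -2 - 6/7 + D = -20/7 + D)
A(-625, -873)/((L(5, -9) - 205)**2) = 97/(((-20/7 + 5) - 205)**2) = 97/((15/7 - 205)**2) = 97/((-1420/7)**2) = 97/(2016400/49) = 97*(49/2016400) = 4753/2016400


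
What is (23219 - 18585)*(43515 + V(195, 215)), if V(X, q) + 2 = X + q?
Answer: 203539182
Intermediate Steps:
V(X, q) = -2 + X + q (V(X, q) = -2 + (X + q) = -2 + X + q)
(23219 - 18585)*(43515 + V(195, 215)) = (23219 - 18585)*(43515 + (-2 + 195 + 215)) = 4634*(43515 + 408) = 4634*43923 = 203539182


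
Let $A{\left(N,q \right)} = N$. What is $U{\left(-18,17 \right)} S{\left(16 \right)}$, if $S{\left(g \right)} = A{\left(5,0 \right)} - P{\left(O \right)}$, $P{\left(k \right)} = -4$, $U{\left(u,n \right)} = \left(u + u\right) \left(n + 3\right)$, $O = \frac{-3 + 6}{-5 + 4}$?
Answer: $-6480$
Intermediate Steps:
$O = -3$ ($O = \frac{3}{-1} = 3 \left(-1\right) = -3$)
$U{\left(u,n \right)} = 2 u \left(3 + n\right)$
$S{\left(g \right)} = 9$ ($S{\left(g \right)} = 5 - -4 = 5 + 4 = 9$)
$U{\left(-18,17 \right)} S{\left(16 \right)} = 2 \left(-18\right) \left(3 + 17\right) 9 = 2 \left(-18\right) 20 \cdot 9 = \left(-720\right) 9 = -6480$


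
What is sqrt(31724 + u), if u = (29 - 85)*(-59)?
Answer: 6*sqrt(973) ≈ 187.16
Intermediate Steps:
u = 3304 (u = -56*(-59) = 3304)
sqrt(31724 + u) = sqrt(31724 + 3304) = sqrt(35028) = 6*sqrt(973)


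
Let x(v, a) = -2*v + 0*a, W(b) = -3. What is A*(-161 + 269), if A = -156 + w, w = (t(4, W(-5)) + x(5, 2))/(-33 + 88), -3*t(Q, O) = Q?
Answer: -927864/55 ≈ -16870.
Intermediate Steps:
t(Q, O) = -Q/3
x(v, a) = -2*v (x(v, a) = -2*v + 0 = -2*v)
w = -34/165 (w = (-⅓*4 - 2*5)/(-33 + 88) = (-4/3 - 10)/55 = -34/3*1/55 = -34/165 ≈ -0.20606)
A = -25774/165 (A = -156 - 34/165 = -25774/165 ≈ -156.21)
A*(-161 + 269) = -25774*(-161 + 269)/165 = -25774/165*108 = -927864/55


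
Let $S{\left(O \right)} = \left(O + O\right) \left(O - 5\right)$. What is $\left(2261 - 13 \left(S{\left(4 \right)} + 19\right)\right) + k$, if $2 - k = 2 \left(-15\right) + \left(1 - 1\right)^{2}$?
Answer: $2150$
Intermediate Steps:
$S{\left(O \right)} = 2 O \left(-5 + O\right)$
$k = 32$ ($k = 2 - \left(2 \left(-15\right) + \left(1 - 1\right)^{2}\right) = 2 - \left(-30 + 0^{2}\right) = 2 - \left(-30 + 0\right) = 2 - -30 = 2 + 30 = 32$)
$\left(2261 - 13 \left(S{\left(4 \right)} + 19\right)\right) + k = \left(2261 - 13 \left(2 \cdot 4 \left(-5 + 4\right) + 19\right)\right) + 32 = \left(2261 - 13 \left(2 \cdot 4 \left(-1\right) + 19\right)\right) + 32 = \left(2261 - 13 \left(-8 + 19\right)\right) + 32 = \left(2261 - 13 \cdot 11\right) + 32 = \left(2261 - 143\right) + 32 = 2118 + 32 = 2150$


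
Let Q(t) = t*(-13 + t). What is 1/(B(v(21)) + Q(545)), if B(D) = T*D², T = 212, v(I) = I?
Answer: 1/383432 ≈ 2.6080e-6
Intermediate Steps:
B(D) = 212*D²
1/(B(v(21)) + Q(545)) = 1/(212*21² + 545*(-13 + 545)) = 1/(212*441 + 545*532) = 1/(93492 + 289940) = 1/383432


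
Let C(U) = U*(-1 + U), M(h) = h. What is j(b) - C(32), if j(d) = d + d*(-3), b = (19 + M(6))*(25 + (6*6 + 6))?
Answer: -4342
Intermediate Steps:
b = 1675 (b = (19 + 6)*(25 + (6*6 + 6)) = 25*(25 + (36 + 6)) = 25*(25 + 42) = 25*67 = 1675)
j(d) = -2*d (j(d) = d - 3*d = -2*d)
j(b) - C(32) = -2*1675 - 32*(-1 + 32) = -3350 - 32*31 = -3350 - 1*992 = -3350 - 992 = -4342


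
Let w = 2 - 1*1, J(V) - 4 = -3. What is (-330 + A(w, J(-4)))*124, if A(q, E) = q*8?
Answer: -39928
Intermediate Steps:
J(V) = 1 (J(V) = 4 - 3 = 1)
w = 1 (w = 2 - 1 = 1)
A(q, E) = 8*q
(-330 + A(w, J(-4)))*124 = (-330 + 8*1)*124 = (-330 + 8)*124 = -322*124 = -39928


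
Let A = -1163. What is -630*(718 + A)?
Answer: 280350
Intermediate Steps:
-630*(718 + A) = -630*(718 - 1163) = -630*(-445) = 280350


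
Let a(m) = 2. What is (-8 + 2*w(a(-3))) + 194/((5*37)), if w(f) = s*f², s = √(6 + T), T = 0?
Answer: -1286/185 + 8*√6 ≈ 12.645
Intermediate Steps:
s = √6 (s = √(6 + 0) = √6 ≈ 2.4495)
w(f) = √6*f²
(-8 + 2*w(a(-3))) + 194/((5*37)) = (-8 + 2*(√6*2²)) + 194/((5*37)) = (-8 + 2*(√6*4)) + 194/185 = (-8 + 2*(4*√6)) + 194*(1/185) = (-8 + 8*√6) + 194/185 = -1286/185 + 8*√6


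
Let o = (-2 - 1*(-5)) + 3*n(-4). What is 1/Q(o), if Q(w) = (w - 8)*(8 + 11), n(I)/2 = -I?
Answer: 1/361 ≈ 0.0027701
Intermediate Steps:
n(I) = -2*I (n(I) = 2*(-I) = -2*I)
o = 27 (o = (-2 - 1*(-5)) + 3*(-2*(-4)) = (-2 + 5) + 3*8 = 3 + 24 = 27)
Q(w) = -152 + 19*w (Q(w) = (-8 + w)*19 = -152 + 19*w)
1/Q(o) = 1/(-152 + 19*27) = 1/(-152 + 513) = 1/361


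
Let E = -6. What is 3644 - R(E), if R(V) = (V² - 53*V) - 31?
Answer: 3321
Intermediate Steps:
R(V) = -31 + V² - 53*V
3644 - R(E) = 3644 - (-31 + (-6)² - 53*(-6)) = 3644 - (-31 + 36 + 318) = 3644 - 1*323 = 3644 - 323 = 3321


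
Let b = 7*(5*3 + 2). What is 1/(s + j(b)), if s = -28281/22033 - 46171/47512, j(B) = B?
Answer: 95166536/11110183919 ≈ 0.0085657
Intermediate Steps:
b = 119 (b = 7*(15 + 2) = 7*17 = 119)
s = -214633865/95166536 (s = -28281*1/22033 - 46171*1/47512 = -2571/2003 - 46171/47512 = -214633865/95166536 ≈ -2.2553)
1/(s + j(b)) = 1/(-214633865/95166536 + 119) = 1/(11110183919/95166536) = 95166536/11110183919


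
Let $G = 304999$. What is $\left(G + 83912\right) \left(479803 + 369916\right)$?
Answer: $330465066009$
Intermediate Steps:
$\left(G + 83912\right) \left(479803 + 369916\right) = \left(304999 + 83912\right) \left(479803 + 369916\right) = 388911 \cdot 849719 = 330465066009$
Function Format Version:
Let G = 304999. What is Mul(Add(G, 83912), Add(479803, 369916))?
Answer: 330465066009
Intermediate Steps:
Mul(Add(G, 83912), Add(479803, 369916)) = Mul(Add(304999, 83912), Add(479803, 369916)) = Mul(388911, 849719) = 330465066009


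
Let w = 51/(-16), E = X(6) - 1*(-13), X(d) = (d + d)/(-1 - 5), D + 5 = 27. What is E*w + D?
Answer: -209/16 ≈ -13.063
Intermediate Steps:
D = 22 (D = -5 + 27 = 22)
X(d) = -d/3 (X(d) = (2*d)/(-6) = (2*d)*(-⅙) = -d/3)
E = 11 (E = -⅓*6 - 1*(-13) = -2 + 13 = 11)
w = -51/16 (w = 51*(-1/16) = -51/16 ≈ -3.1875)
E*w + D = 11*(-51/16) + 22 = -561/16 + 22 = -209/16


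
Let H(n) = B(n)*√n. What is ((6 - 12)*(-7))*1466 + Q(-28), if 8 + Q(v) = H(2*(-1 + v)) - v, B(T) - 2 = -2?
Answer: 61592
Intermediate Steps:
B(T) = 0 (B(T) = 2 - 2 = 0)
H(n) = 0 (H(n) = 0*√n = 0)
Q(v) = -8 - v (Q(v) = -8 + (0 - v) = -8 - v)
((6 - 12)*(-7))*1466 + Q(-28) = ((6 - 12)*(-7))*1466 + (-8 - 1*(-28)) = -6*(-7)*1466 + (-8 + 28) = 42*1466 + 20 = 61572 + 20 = 61592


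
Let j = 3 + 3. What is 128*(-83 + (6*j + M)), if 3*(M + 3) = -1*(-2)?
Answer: -18944/3 ≈ -6314.7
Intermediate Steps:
M = -7/3 (M = -3 + (-1*(-2))/3 = -3 + (1/3)*2 = -3 + 2/3 = -7/3 ≈ -2.3333)
j = 6
128*(-83 + (6*j + M)) = 128*(-83 + (6*6 - 7/3)) = 128*(-83 + (36 - 7/3)) = 128*(-83 + 101/3) = 128*(-148/3) = -18944/3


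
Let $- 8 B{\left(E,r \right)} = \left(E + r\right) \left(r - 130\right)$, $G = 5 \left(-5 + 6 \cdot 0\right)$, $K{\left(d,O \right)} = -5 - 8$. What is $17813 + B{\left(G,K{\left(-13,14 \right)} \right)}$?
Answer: $\frac{68535}{4} \approx 17134.0$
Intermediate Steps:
$K{\left(d,O \right)} = -13$ ($K{\left(d,O \right)} = -5 - 8 = -13$)
$G = -25$ ($G = 5 \left(-5 + 0\right) = 5 \left(-5\right) = -25$)
$B{\left(E,r \right)} = - \frac{\left(-130 + r\right) \left(E + r\right)}{8}$ ($B{\left(E,r \right)} = - \frac{\left(E + r\right) \left(r - 130\right)}{8} = - \frac{\left(E + r\right) \left(-130 + r\right)}{8} = - \frac{\left(-130 + r\right) \left(E + r\right)}{8}$)
$17813 + B{\left(G,K{\left(-13,14 \right)} \right)} = 17813 + \left(- \frac{\left(-13\right)^{2}}{8} + \frac{65}{4} \left(-25\right) + \frac{65}{4} \left(-13\right) - \left(- \frac{25}{8}\right) \left(-13\right)\right) = 17813 - \frac{2717}{4} = \frac{68535}{4}$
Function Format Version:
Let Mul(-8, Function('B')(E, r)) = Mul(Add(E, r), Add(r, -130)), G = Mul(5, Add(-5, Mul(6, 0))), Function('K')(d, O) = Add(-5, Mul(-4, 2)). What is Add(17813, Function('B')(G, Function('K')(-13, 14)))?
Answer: Rational(68535, 4) ≈ 17134.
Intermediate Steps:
Function('K')(d, O) = -13 (Function('K')(d, O) = Add(-5, -8) = -13)
G = -25 (G = Mul(5, Add(-5, 0)) = Mul(5, -5) = -25)
Function('B')(E, r) = Mul(Rational(-1, 8), Add(-130, r), Add(E, r)) (Function('B')(E, r) = Mul(Rational(-1, 8), Mul(Add(E, r), Add(r, -130))) = Mul(Rational(-1, 8), Mul(Add(E, r), Add(-130, r))) = Mul(Rational(-1, 8), Mul(Add(-130, r), Add(E, r))) = Mul(Rational(-1, 8), Add(-130, r), Add(E, r)))
Add(17813, Function('B')(G, Function('K')(-13, 14))) = Add(17813, Add(Mul(Rational(-1, 8), Pow(-13, 2)), Mul(Rational(65, 4), -25), Mul(Rational(65, 4), -13), Mul(Rational(-1, 8), -25, -13))) = Add(17813, Add(Mul(Rational(-1, 8), 169), Rational(-1625, 4), Rational(-845, 4), Rational(-325, 8))) = Add(17813, Add(Rational(-169, 8), Rational(-1625, 4), Rational(-845, 4), Rational(-325, 8))) = Add(17813, Rational(-2717, 4)) = Rational(68535, 4)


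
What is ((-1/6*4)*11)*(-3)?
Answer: 22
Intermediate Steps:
((-1/6*4)*11)*(-3) = ((-1*1/6*4)*11)*(-3) = (-1/6*4*11)*(-3) = -2/3*11*(-3) = -22/3*(-3) = 22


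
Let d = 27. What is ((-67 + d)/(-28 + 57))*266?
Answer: -10640/29 ≈ -366.90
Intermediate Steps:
((-67 + d)/(-28 + 57))*266 = ((-67 + 27)/(-28 + 57))*266 = -40/29*266 = -10640/29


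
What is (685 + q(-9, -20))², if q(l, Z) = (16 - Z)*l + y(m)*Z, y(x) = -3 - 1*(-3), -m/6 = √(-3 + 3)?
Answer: 130321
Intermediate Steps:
m = 0 (m = -6*√(-3 + 3) = -6*√0 = -6*0 = 0)
y(x) = 0 (y(x) = -3 + 3 = 0)
q(l, Z) = l*(16 - Z) (q(l, Z) = (16 - Z)*l + 0*Z = l*(16 - Z) + 0 = l*(16 - Z))
(685 + q(-9, -20))² = (685 - 9*(16 - 1*(-20)))² = (685 - 9*(16 + 20))² = (685 - 9*36)² = (685 - 324)² = 361² = 130321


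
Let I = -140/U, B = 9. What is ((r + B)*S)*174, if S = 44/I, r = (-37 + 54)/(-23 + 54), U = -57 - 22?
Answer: 44756976/1085 ≈ 41251.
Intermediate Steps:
U = -79
r = 17/31 ≈ 0.54839
I = 140/79 (I = -140/(-79) = -140*(-1/79) = 140/79 ≈ 1.7722)
S = 869/35 (S = 44/(140/79) = 44*(79/140) = 869/35 ≈ 24.829)
((r + B)*S)*174 = ((17/31 + 9)*(869/35))*174 = ((296/31)*(869/35))*174 = (257224/1085)*174 = 44756976/1085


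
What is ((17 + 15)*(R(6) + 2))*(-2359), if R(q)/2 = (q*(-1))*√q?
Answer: -150976 + 905856*√6 ≈ 2.0679e+6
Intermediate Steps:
R(q) = -2*q^(3/2) (R(q) = 2*((q*(-1))*√q) = 2*((-q)*√q) = 2*(-q^(3/2)) = -2*q^(3/2))
((17 + 15)*(R(6) + 2))*(-2359) = ((17 + 15)*(-12*√6 + 2))*(-2359) = (32*(-12*√6 + 2))*(-2359) = (32*(2 - 12*√6))*(-2359) = (64 - 384*√6)*(-2359) = -150976 + 905856*√6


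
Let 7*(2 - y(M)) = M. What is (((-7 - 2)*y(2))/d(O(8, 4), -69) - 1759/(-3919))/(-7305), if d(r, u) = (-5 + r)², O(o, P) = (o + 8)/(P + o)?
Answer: 463879/4849633173 ≈ 9.5652e-5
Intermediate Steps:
y(M) = 2 - M/7
O(o, P) = (8 + o)/(P + o)
(((-7 - 2)*y(2))/d(O(8, 4), -69) - 1759/(-3919))/(-7305) = (((-7 - 2)*(2 - ⅐*2))/((-5 + (8 + 8)/(4 + 8))²) - 1759/(-3919))/(-7305) = ((-9*(2 - 2/7))/((-5 + 16/12)²) - 1759*(-1/3919))*(-1/7305) = ((-9*12/7)/((-5 + (1/12)*16)²) + 1759/3919)*(-1/7305) = (-108/(7*(-5 + 4/3)²) + 1759/3919)*(-1/7305) = (-108/(7*((-11/3)²)) + 1759/3919)*(-1/7305) = (-108/(7*121/9) + 1759/3919)*(-1/7305) = (-108/7*9/121 + 1759/3919)*(-1/7305) = (-972/847 + 1759/3919)*(-1/7305) = -2319395/3319393*(-1/7305) = 463879/4849633173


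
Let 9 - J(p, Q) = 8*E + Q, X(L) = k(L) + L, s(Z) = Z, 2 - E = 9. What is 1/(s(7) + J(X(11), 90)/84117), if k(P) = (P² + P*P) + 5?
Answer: 84117/588794 ≈ 0.14286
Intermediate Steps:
E = -7 (E = 2 - 1*9 = 2 - 9 = -7)
k(P) = 5 + 2*P² (k(P) = (P² + P²) + 5 = 2*P² + 5 = 5 + 2*P²)
X(L) = 5 + L + 2*L² (X(L) = (5 + 2*L²) + L = 5 + L + 2*L²)
J(p, Q) = 65 - Q (J(p, Q) = 9 - (8*(-7) + Q) = 9 - (-56 + Q) = 9 + (56 - Q) = 65 - Q)
1/(s(7) + J(X(11), 90)/84117) = 1/(7 + (65 - 1*90)/84117) = 1/(7 + (65 - 90)*(1/84117)) = 1/(7 - 25*1/84117) = 1/(7 - 25/84117) = 1/(588794/84117) = 84117/588794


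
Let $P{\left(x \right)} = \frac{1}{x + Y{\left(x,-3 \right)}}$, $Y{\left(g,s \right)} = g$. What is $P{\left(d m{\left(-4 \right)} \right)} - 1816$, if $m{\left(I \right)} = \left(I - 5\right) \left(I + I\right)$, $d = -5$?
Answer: $- \frac{1307521}{720} \approx -1816.0$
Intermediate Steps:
$m{\left(I \right)} = 2 I \left(-5 + I\right)$ ($m{\left(I \right)} = \left(-5 + I\right) 2 I = 2 I \left(-5 + I\right)$)
$P{\left(x \right)} = \frac{1}{2 x}$ ($P{\left(x \right)} = \frac{1}{x + x} = \frac{1}{2 x}$)
$P{\left(d m{\left(-4 \right)} \right)} - 1816 = \frac{1}{2 \left(- 5 \cdot 2 \left(-4\right) \left(-5 - 4\right)\right)} - 1816 = \frac{1}{2 \left(- 5 \cdot 2 \left(-4\right) \left(-9\right)\right)} - 1816 = \frac{1}{2 \left(\left(-5\right) 72\right)} - 1816 = \frac{1}{2 \left(-360\right)} - 1816 = \frac{1}{2} \left(- \frac{1}{360}\right) - 1816 = - \frac{1}{720} - 1816 = - \frac{1307521}{720}$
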